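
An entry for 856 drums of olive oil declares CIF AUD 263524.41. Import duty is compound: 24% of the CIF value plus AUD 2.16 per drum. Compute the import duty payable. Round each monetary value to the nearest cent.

Ad valorem component: 263524.41 × 24% = 63245.86
Specific component: 856 × 2.16 = 1848.96
Import duty = 63245.86 + 1848.96 = 65094.82

Import duty: AUD 65094.82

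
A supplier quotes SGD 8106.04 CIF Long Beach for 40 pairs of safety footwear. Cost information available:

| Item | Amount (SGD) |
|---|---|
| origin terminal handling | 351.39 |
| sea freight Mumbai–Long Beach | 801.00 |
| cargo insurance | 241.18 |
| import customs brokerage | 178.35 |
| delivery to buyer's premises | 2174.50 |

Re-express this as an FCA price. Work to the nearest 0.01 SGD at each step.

FCA price: SGD 6712.47

Not relevant to the conversion: delivery, brokerage — on the buyer under both terms; not part of either seller's price.
From CIF to FCA, the seller no longer bears: origin terminal, freight, insurance.
FCA price = 8106.04 − 351.39 − 801.00 − 241.18 = 6712.47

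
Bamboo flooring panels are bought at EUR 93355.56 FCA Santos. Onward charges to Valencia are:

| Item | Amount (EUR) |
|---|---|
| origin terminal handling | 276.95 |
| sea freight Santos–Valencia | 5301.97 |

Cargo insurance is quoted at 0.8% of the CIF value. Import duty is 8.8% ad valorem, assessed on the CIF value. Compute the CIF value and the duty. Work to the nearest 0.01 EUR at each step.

Let C be the CIF value. C = FCA price + pre-shipment costs + freight + 0.8% × C
C − 0.8% × C = 93355.56 + 276.95 + 5301.97
0.992 × C = 98934.48
C = 98934.48 / 0.992 = 99732.34
Insurance premium = 0.8% × 99732.34 = 797.86
Import duty = 99732.34 × 8.8% = 8776.45

CIF value: EUR 99732.34; import duty: EUR 8776.45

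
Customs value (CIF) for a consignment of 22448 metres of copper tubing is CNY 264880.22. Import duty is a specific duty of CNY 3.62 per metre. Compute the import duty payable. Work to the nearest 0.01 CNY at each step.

Import duty: CNY 81261.76

Import duty = 22448 × 3.62 = 81261.76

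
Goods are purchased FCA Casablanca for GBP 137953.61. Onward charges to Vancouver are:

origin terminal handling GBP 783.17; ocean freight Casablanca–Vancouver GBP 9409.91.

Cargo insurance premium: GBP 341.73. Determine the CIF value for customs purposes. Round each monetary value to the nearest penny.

CIF value: GBP 148488.42

CIF = FCA price + pre-shipment costs + freight + insurance
CIF = 137953.61 + 783.17 + 9409.91 + 341.73 = 148488.42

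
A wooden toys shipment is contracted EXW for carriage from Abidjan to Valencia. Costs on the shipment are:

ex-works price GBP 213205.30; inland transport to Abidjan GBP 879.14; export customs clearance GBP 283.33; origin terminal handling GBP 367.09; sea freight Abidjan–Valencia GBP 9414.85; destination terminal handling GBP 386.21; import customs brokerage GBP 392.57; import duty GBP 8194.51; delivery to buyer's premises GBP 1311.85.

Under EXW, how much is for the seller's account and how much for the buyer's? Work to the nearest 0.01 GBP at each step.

EXW: the seller makes goods available at their premises; the buyer bears all onward costs.
Seller's account: goods 213205.30 = 213205.30
Buyer's account: inland to port 879.14 + export clearance 283.33 + origin terminal 367.09 + freight 9414.85 + destination terminal 386.21 + brokerage 392.57 + duty 8194.51 + delivery 1311.85 = 21229.55

Seller: GBP 213205.30; buyer: GBP 21229.55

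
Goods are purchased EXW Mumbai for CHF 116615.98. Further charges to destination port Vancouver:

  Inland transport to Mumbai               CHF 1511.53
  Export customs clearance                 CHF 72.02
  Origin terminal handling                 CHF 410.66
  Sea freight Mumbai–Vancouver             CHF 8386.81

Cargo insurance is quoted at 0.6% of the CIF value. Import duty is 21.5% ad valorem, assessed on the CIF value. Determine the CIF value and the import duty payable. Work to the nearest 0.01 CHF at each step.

CIF value: CHF 127763.58; import duty: CHF 27469.17

Let C be the CIF value. C = EXW price + pre-shipment costs + freight + 0.6% × C
C − 0.6% × C = 116615.98 + 1511.53 + 72.02 + 410.66 + 8386.81
0.994 × C = 126997.00
C = 126997.00 / 0.994 = 127763.58
Insurance premium = 0.6% × 127763.58 = 766.58
Import duty = 127763.58 × 21.5% = 27469.17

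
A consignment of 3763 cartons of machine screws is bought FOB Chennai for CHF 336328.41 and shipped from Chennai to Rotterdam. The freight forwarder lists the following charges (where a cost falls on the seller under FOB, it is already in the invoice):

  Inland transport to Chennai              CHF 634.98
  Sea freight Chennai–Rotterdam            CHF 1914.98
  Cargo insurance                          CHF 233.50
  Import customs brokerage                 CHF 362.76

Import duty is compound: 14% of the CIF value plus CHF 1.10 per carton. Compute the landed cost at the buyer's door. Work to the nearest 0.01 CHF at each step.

FOB: the seller bears costs until goods are on board at the origin port; the buyer bears freight, insurance and all costs thereafter.
Already in the invoice (seller's account under FOB): inland to port — exclude.
CIF value = FOB price + freight + insurance = 336328.41 + 1914.98 + 233.50 = 338476.89
Ad valorem component: 338476.89 × 14% = 47386.76
Specific component: 3763 × 1.10 = 4139.30
Import duty = 47386.76 + 4139.30 = 51526.06
Buyer bears: freight 1914.98 + insurance 233.50 + brokerage 362.76 + duty 51526.06 = 54037.30
Landed cost = invoice 336328.41 + 54037.30 = 390365.71

Total landed cost: CHF 390365.71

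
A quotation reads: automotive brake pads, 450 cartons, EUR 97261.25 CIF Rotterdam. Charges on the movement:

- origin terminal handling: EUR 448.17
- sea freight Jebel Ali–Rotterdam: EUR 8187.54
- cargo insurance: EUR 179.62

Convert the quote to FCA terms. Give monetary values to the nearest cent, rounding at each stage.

From CIF to FCA, the seller no longer bears: origin terminal, freight, insurance.
FCA price = 97261.25 − 448.17 − 8187.54 − 179.62 = 88445.92

FCA price: EUR 88445.92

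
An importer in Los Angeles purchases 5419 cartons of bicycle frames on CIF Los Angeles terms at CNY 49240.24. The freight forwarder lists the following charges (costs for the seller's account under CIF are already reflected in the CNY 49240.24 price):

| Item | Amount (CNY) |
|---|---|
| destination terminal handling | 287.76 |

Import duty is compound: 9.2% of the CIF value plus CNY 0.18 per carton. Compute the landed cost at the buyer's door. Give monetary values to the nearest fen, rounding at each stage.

Total landed cost: CNY 55033.52

CIF: the seller pays costs through ocean freight and marine insurance to the destination port.
The CIF price already equals the CIF value: 49240.24
Ad valorem component: 49240.24 × 9.2% = 4530.10
Specific component: 5419 × 0.18 = 975.42
Import duty = 4530.10 + 975.42 = 5505.52
Buyer bears: destination terminal 287.76 + duty 5505.52 = 5793.28
Landed cost = invoice 49240.24 + 5793.28 = 55033.52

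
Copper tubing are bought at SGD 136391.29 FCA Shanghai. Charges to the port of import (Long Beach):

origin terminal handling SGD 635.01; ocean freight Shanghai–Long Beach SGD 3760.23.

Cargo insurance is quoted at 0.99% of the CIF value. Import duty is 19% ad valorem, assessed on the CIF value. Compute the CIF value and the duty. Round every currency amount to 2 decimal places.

CIF value: SGD 142194.25; import duty: SGD 27016.91

Let C be the CIF value. C = FCA price + pre-shipment costs + freight + 0.99% × C
C − 0.99% × C = 136391.29 + 635.01 + 3760.23
0.9901 × C = 140786.53
C = 140786.53 / 0.9901 = 142194.25
Insurance premium = 0.99% × 142194.25 = 1407.72
Import duty = 142194.25 × 19% = 27016.91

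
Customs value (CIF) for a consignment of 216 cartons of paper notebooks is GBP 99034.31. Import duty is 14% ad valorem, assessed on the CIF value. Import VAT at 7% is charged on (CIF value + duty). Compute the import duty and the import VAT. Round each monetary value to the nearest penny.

Import duty: GBP 13864.80; import VAT: GBP 7902.94

Import duty = 99034.31 × 14% = 13864.80
VAT base = CIF + duty = 99034.31 + 13864.80 = 112899.11
Import VAT = 112899.11 × 7% = 7902.94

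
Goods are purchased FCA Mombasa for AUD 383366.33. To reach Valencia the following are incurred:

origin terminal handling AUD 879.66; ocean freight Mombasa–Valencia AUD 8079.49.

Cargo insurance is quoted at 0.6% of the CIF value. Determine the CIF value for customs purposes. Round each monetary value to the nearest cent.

CIF value: AUD 394693.64

Let C be the CIF value. C = FCA price + pre-shipment costs + freight + 0.6% × C
C − 0.6% × C = 383366.33 + 879.66 + 8079.49
0.994 × C = 392325.48
C = 392325.48 / 0.994 = 394693.64
Insurance premium = 0.6% × 394693.64 = 2368.16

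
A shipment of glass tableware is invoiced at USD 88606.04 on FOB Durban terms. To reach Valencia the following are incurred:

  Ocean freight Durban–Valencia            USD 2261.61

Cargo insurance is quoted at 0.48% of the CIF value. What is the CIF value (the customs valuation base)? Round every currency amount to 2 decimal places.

CIF value: USD 91305.92

Let C be the CIF value. C = FOB price + freight + 0.48% × C
C − 0.48% × C = 88606.04 + 2261.61
0.9952 × C = 90867.65
C = 90867.65 / 0.9952 = 91305.92
Insurance premium = 0.48% × 91305.92 = 438.27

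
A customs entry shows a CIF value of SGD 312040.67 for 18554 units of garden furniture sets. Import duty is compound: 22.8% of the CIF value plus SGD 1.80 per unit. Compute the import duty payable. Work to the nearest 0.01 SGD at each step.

Import duty: SGD 104542.47

Ad valorem component: 312040.67 × 22.8% = 71145.27
Specific component: 18554 × 1.80 = 33397.20
Import duty = 71145.27 + 33397.20 = 104542.47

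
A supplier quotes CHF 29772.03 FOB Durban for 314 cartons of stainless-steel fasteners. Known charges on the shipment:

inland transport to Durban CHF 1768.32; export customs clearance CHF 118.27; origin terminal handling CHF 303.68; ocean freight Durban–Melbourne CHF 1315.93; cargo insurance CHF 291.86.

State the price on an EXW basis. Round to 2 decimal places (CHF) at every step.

EXW price: CHF 27581.76

Not relevant to the conversion: insurance, freight — on the buyer under both terms; not part of either seller's price.
From FOB to EXW, the seller no longer bears: inland to port, export clearance, origin terminal.
EXW price = 29772.03 − 1768.32 − 118.27 − 303.68 = 27581.76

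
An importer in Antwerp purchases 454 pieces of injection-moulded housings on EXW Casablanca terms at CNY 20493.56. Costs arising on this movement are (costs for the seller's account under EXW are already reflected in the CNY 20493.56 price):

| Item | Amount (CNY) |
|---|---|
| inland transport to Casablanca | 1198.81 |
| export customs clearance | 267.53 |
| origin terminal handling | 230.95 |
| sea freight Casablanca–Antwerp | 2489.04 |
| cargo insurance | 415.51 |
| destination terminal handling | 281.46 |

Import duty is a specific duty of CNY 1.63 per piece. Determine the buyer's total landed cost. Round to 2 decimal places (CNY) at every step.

EXW: the seller makes goods available at their premises; the buyer bears all onward costs.
CIF value = EXW price + inland to port + export clearance + origin terminal + freight + insurance = 20493.56 + 1198.81 + 267.53 + 230.95 + 2489.04 + 415.51 = 25095.40
Import duty = 454 × 1.63 = 740.02
Buyer bears: inland to port 1198.81 + export clearance 267.53 + origin terminal 230.95 + freight 2489.04 + insurance 415.51 + destination terminal 281.46 + duty 740.02 = 5623.32
Landed cost = invoice 20493.56 + 5623.32 = 26116.88

Total landed cost: CNY 26116.88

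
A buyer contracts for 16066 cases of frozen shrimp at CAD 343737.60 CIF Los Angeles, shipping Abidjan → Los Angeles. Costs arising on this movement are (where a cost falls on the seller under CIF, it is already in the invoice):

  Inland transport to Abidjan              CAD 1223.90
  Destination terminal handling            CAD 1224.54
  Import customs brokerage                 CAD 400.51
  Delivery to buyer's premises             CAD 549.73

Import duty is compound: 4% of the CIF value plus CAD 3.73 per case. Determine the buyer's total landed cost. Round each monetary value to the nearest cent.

Total landed cost: CAD 419588.06

CIF: the seller pays costs through ocean freight and marine insurance to the destination port.
Already in the invoice (seller's account under CIF): inland to port — exclude.
The CIF price already equals the CIF value: 343737.60
Ad valorem component: 343737.60 × 4% = 13749.50
Specific component: 16066 × 3.73 = 59926.18
Import duty = 13749.50 + 59926.18 = 73675.68
Buyer bears: destination terminal 1224.54 + brokerage 400.51 + delivery 549.73 + duty 73675.68 = 75850.46
Landed cost = invoice 343737.60 + 75850.46 = 419588.06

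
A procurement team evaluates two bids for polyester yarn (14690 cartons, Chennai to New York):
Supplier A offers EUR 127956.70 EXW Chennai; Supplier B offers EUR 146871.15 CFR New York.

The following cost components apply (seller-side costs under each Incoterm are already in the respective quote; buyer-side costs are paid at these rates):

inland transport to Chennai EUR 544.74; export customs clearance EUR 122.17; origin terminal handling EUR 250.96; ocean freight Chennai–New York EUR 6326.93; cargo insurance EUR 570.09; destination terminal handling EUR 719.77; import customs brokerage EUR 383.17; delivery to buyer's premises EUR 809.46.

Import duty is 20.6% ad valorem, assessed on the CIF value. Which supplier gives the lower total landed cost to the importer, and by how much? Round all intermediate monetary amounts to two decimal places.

Supplier A (EXW):
CIF value = EXW price + inland to port + export clearance + origin terminal + freight + insurance = 127956.70 + 544.74 + 122.17 + 250.96 + 6326.93 + 570.09 = 135771.59
Import duty = 135771.59 × 20.6% = 27968.95
Buyer bears (A): 544.74 + 122.17 + 250.96 + 6326.93 + 570.09 + 719.77 + 383.17 + 809.46 = 9727.29
Landed cost (A) = invoice 127956.70 + 9727.29 + duty 27968.95 = 165652.94
Supplier B (CFR):
CIF value = CFR price + insurance = 146871.15 + 570.09 = 147441.24
Import duty = 147441.24 × 20.6% = 30372.90
Buyer bears (B): 570.09 + 719.77 + 383.17 + 809.46 = 2482.49
Landed cost (B) = invoice 146871.15 + 2482.49 + duty 30372.90 = 179726.54
Difference = |165652.94 − 179726.54| = 14073.60

Supplier A is cheaper by EUR 14073.60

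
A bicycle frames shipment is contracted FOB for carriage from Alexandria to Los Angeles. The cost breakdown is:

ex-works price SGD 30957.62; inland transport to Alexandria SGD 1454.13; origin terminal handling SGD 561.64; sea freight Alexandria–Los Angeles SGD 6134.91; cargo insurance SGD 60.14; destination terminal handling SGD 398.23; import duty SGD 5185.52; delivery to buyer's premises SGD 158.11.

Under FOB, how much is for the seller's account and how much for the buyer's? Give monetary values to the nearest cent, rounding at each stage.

Seller: SGD 32973.39; buyer: SGD 11936.91

FOB: the seller bears costs until goods are on board at the origin port; the buyer bears freight, insurance and all costs thereafter.
Seller's account: goods 30957.62 + inland to port 1454.13 + origin terminal 561.64 = 32973.39
Buyer's account: freight 6134.91 + insurance 60.14 + destination terminal 398.23 + duty 5185.52 + delivery 158.11 = 11936.91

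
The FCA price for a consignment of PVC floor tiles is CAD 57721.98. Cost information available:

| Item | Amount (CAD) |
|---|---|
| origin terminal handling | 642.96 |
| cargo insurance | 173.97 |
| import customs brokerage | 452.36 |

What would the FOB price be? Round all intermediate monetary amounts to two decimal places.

FOB price: CAD 58364.94

Not relevant to the conversion: insurance, brokerage — on the buyer under both terms; not part of either seller's price.
From FCA to FOB, the seller additionally bears: origin terminal.
FOB price = 57721.98 + 642.96 = 58364.94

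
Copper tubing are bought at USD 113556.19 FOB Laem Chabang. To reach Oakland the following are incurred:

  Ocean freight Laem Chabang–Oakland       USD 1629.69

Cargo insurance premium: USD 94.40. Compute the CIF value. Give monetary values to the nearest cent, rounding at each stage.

CIF = FOB price + freight + insurance
CIF = 113556.19 + 1629.69 + 94.40 = 115280.28

CIF value: USD 115280.28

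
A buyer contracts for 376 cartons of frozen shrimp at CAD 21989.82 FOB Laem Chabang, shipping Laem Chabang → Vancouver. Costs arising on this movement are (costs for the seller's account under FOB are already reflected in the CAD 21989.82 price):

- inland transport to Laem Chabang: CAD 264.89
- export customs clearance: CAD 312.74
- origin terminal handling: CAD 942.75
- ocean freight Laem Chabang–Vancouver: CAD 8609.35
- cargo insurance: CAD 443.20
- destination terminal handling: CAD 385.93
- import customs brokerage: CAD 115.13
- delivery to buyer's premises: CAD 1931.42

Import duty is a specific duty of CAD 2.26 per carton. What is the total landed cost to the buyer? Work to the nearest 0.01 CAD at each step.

Total landed cost: CAD 34324.61

FOB: the seller bears costs until goods are on board at the origin port; the buyer bears freight, insurance and all costs thereafter.
Already in the invoice (seller's account under FOB): inland to port, export clearance, origin terminal — exclude.
CIF value = FOB price + freight + insurance = 21989.82 + 8609.35 + 443.20 = 31042.37
Import duty = 376 × 2.26 = 849.76
Buyer bears: freight 8609.35 + insurance 443.20 + destination terminal 385.93 + brokerage 115.13 + delivery 1931.42 + duty 849.76 = 12334.79
Landed cost = invoice 21989.82 + 12334.79 = 34324.61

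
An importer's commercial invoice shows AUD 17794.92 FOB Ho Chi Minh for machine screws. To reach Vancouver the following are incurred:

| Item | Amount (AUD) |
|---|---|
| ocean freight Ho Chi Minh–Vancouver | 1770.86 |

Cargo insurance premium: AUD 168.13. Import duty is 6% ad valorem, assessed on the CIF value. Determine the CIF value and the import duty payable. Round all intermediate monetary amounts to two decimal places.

CIF = FOB price + freight + insurance
CIF = 17794.92 + 1770.86 + 168.13 = 19733.91
Import duty = 19733.91 × 6% = 1184.03

CIF value: AUD 19733.91; import duty: AUD 1184.03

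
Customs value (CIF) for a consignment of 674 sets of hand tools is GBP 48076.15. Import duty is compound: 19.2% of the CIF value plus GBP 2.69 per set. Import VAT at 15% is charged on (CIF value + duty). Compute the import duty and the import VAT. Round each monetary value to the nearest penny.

Import duty: GBP 11043.68; import VAT: GBP 8867.97

Ad valorem component: 48076.15 × 19.2% = 9230.62
Specific component: 674 × 2.69 = 1813.06
Import duty = 9230.62 + 1813.06 = 11043.68
VAT base = CIF + duty = 48076.15 + 11043.68 = 59119.83
Import VAT = 59119.83 × 15% = 8867.97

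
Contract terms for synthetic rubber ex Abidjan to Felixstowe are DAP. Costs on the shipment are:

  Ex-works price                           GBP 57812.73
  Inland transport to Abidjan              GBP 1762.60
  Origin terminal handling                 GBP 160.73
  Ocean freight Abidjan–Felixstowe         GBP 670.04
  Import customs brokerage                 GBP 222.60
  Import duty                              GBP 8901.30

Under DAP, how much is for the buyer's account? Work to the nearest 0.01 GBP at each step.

Buyer's account: GBP 9123.90

DAP: the seller bears all costs to the named destination except import duty and clearance.
Seller's account: goods 57812.73 + inland to port 1762.60 + origin terminal 160.73 + freight 670.04 = 60406.10
Buyer's account: brokerage 222.60 + duty 8901.30 = 9123.90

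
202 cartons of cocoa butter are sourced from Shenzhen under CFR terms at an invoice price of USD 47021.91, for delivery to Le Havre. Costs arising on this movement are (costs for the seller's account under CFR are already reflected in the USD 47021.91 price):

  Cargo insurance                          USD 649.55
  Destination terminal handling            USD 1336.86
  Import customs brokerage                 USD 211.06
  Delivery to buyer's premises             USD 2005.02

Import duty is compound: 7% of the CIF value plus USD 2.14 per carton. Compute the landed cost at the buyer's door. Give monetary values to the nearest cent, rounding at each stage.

CFR: the seller pays costs through ocean freight to the destination port, but not insurance.
CIF value = CFR price + insurance = 47021.91 + 649.55 = 47671.46
Ad valorem component: 47671.46 × 7% = 3337.00
Specific component: 202 × 2.14 = 432.28
Import duty = 3337.00 + 432.28 = 3769.28
Buyer bears: insurance 649.55 + destination terminal 1336.86 + brokerage 211.06 + delivery 2005.02 + duty 3769.28 = 7971.77
Landed cost = invoice 47021.91 + 7971.77 = 54993.68

Total landed cost: USD 54993.68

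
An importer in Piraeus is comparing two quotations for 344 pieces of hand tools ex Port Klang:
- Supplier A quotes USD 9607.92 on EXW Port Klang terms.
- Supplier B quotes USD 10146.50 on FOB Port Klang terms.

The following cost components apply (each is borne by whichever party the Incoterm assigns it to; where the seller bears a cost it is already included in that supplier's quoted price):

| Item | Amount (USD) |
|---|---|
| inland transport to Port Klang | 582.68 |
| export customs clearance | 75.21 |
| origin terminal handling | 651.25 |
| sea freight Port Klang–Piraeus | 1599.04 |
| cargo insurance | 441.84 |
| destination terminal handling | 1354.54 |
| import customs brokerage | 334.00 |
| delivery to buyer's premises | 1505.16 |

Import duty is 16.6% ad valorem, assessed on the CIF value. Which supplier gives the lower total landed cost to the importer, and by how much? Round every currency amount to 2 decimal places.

Supplier A (EXW):
CIF value = EXW price + inland to port + export clearance + origin terminal + freight + insurance = 9607.92 + 582.68 + 75.21 + 651.25 + 1599.04 + 441.84 = 12957.94
Import duty = 12957.94 × 16.6% = 2151.02
Buyer bears (A): 582.68 + 75.21 + 651.25 + 1599.04 + 441.84 + 1354.54 + 334.00 + 1505.16 = 6543.72
Landed cost (A) = invoice 9607.92 + 6543.72 + duty 2151.02 = 18302.66
Supplier B (FOB):
CIF value = FOB price + freight + insurance = 10146.50 + 1599.04 + 441.84 = 12187.38
Import duty = 12187.38 × 16.6% = 2023.11
Buyer bears (B): 1599.04 + 441.84 + 1354.54 + 334.00 + 1505.16 = 5234.58
Landed cost (B) = invoice 10146.50 + 5234.58 + duty 2023.11 = 17404.19
Difference = |18302.66 − 17404.19| = 898.47

Supplier B is cheaper by USD 898.47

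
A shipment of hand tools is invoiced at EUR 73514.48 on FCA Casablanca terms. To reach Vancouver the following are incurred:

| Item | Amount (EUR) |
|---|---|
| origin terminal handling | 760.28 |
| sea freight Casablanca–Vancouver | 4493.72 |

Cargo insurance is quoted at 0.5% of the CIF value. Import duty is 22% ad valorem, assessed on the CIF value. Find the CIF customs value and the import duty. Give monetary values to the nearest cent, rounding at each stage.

Let C be the CIF value. C = FCA price + pre-shipment costs + freight + 0.5% × C
C − 0.5% × C = 73514.48 + 760.28 + 4493.72
0.995 × C = 78768.48
C = 78768.48 / 0.995 = 79164.30
Insurance premium = 0.5% × 79164.30 = 395.82
Import duty = 79164.30 × 22% = 17416.15

CIF value: EUR 79164.30; import duty: EUR 17416.15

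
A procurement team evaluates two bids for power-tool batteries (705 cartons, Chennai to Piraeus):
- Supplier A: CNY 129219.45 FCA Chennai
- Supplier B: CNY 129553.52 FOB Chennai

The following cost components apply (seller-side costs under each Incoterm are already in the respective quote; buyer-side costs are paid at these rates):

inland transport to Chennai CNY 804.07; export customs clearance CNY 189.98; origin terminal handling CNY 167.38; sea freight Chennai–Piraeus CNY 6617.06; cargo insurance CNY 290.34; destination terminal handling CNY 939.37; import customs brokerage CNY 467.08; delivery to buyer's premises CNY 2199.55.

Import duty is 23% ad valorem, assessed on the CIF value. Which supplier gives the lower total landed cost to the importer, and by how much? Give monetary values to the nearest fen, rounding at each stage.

Supplier A is cheaper by CNY 205.03

Supplier A (FCA):
CIF value = FCA price + origin terminal + freight + insurance = 129219.45 + 167.38 + 6617.06 + 290.34 = 136294.23
Import duty = 136294.23 × 23% = 31347.67
Buyer bears (A): 167.38 + 6617.06 + 290.34 + 939.37 + 467.08 + 2199.55 = 10680.78
Landed cost (A) = invoice 129219.45 + 10680.78 + duty 31347.67 = 171247.90
Supplier B (FOB):
CIF value = FOB price + freight + insurance = 129553.52 + 6617.06 + 290.34 = 136460.92
Import duty = 136460.92 × 23% = 31386.01
Buyer bears (B): 6617.06 + 290.34 + 939.37 + 467.08 + 2199.55 = 10513.40
Landed cost (B) = invoice 129553.52 + 10513.40 + duty 31386.01 = 171452.93
Difference = |171247.90 − 171452.93| = 205.03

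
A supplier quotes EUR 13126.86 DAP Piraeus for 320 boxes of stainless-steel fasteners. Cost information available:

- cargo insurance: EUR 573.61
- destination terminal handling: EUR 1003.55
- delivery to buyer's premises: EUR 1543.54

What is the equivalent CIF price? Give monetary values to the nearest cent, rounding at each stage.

CIF price: EUR 10579.77

Not relevant to the conversion: insurance — on the seller under both DAP and CIF; already in the DAP price and stays in the CIF price.
From DAP to CIF, the seller no longer bears: destination terminal, delivery.
CIF price = 13126.86 − 1003.55 − 1543.54 = 10579.77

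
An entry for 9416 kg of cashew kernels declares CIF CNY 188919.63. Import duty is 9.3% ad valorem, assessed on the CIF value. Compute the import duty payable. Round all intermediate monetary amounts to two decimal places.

Import duty = 188919.63 × 9.3% = 17569.53

Import duty: CNY 17569.53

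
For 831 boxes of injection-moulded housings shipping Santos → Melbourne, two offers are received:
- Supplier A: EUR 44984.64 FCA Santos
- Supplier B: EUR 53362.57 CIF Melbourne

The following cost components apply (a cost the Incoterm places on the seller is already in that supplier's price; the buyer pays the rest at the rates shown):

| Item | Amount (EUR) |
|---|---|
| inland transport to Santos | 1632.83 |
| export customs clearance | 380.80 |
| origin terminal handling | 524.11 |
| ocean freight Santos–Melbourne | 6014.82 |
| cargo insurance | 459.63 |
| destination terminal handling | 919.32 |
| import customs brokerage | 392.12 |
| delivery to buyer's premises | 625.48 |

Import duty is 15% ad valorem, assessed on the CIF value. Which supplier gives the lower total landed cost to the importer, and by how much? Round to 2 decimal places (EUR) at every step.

Supplier A (FCA):
CIF value = FCA price + origin terminal + freight + insurance = 44984.64 + 524.11 + 6014.82 + 459.63 = 51983.20
Import duty = 51983.20 × 15% = 7797.48
Buyer bears (A): 524.11 + 6014.82 + 459.63 + 919.32 + 392.12 + 625.48 = 8935.48
Landed cost (A) = invoice 44984.64 + 8935.48 + duty 7797.48 = 61717.60
Supplier B (CIF):
The CIF price already equals the CIF value: 53362.57
Import duty = 53362.57 × 15% = 8004.39
Buyer bears (B): 919.32 + 392.12 + 625.48 = 1936.92
Landed cost (B) = invoice 53362.57 + 1936.92 + duty 8004.39 = 63303.88
Difference = |61717.60 − 63303.88| = 1586.28

Supplier A is cheaper by EUR 1586.28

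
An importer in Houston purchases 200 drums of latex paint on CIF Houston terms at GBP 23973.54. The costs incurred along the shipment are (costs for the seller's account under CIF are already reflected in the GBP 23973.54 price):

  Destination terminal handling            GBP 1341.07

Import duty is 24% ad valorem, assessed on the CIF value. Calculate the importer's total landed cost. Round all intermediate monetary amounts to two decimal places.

CIF: the seller pays costs through ocean freight and marine insurance to the destination port.
The CIF price already equals the CIF value: 23973.54
Import duty = 23973.54 × 24% = 5753.65
Buyer bears: destination terminal 1341.07 + duty 5753.65 = 7094.72
Landed cost = invoice 23973.54 + 7094.72 = 31068.26

Total landed cost: GBP 31068.26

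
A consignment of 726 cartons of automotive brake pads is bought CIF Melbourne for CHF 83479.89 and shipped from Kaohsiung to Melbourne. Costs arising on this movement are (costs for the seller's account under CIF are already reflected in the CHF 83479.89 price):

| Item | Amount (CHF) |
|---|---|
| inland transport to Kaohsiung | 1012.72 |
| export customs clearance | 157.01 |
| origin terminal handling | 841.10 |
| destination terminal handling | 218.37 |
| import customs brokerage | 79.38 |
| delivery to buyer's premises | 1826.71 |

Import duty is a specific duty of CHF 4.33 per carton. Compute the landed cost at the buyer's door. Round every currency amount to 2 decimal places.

CIF: the seller pays costs through ocean freight and marine insurance to the destination port.
Already in the invoice (seller's account under CIF): inland to port, export clearance, origin terminal — exclude.
The CIF price already equals the CIF value: 83479.89
Import duty = 726 × 4.33 = 3143.58
Buyer bears: destination terminal 218.37 + brokerage 79.38 + delivery 1826.71 + duty 3143.58 = 5268.04
Landed cost = invoice 83479.89 + 5268.04 = 88747.93

Total landed cost: CHF 88747.93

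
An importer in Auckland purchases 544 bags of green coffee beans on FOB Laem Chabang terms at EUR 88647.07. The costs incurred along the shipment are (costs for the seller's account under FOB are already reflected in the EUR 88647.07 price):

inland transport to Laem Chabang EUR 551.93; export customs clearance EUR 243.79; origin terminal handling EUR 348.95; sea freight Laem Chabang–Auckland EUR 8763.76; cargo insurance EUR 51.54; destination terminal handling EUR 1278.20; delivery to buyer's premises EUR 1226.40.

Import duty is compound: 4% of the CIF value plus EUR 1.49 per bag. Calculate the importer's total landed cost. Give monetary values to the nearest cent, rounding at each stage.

FOB: the seller bears costs until goods are on board at the origin port; the buyer bears freight, insurance and all costs thereafter.
Already in the invoice (seller's account under FOB): inland to port, export clearance, origin terminal — exclude.
CIF value = FOB price + freight + insurance = 88647.07 + 8763.76 + 51.54 = 97462.37
Ad valorem component: 97462.37 × 4% = 3898.49
Specific component: 544 × 1.49 = 810.56
Import duty = 3898.49 + 810.56 = 4709.05
Buyer bears: freight 8763.76 + insurance 51.54 + destination terminal 1278.20 + delivery 1226.40 + duty 4709.05 = 16028.95
Landed cost = invoice 88647.07 + 16028.95 = 104676.02

Total landed cost: EUR 104676.02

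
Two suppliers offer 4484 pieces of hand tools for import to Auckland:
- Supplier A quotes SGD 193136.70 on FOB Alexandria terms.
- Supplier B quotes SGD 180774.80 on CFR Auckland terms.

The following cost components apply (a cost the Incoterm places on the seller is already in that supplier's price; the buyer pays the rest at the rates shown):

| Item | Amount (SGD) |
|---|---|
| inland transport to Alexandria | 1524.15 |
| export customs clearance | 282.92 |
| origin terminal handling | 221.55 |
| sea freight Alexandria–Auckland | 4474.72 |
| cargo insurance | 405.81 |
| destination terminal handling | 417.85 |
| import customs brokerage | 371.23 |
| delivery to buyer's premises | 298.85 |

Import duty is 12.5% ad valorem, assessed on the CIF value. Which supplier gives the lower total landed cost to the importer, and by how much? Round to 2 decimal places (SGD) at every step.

Supplier A (FOB):
CIF value = FOB price + freight + insurance = 193136.70 + 4474.72 + 405.81 = 198017.23
Import duty = 198017.23 × 12.5% = 24752.15
Buyer bears (A): 4474.72 + 405.81 + 417.85 + 371.23 + 298.85 = 5968.46
Landed cost (A) = invoice 193136.70 + 5968.46 + duty 24752.15 = 223857.31
Supplier B (CFR):
CIF value = CFR price + insurance = 180774.80 + 405.81 = 181180.61
Import duty = 181180.61 × 12.5% = 22647.58
Buyer bears (B): 405.81 + 417.85 + 371.23 + 298.85 = 1493.74
Landed cost (B) = invoice 180774.80 + 1493.74 + duty 22647.58 = 204916.12
Difference = |223857.31 − 204916.12| = 18941.19

Supplier B is cheaper by SGD 18941.19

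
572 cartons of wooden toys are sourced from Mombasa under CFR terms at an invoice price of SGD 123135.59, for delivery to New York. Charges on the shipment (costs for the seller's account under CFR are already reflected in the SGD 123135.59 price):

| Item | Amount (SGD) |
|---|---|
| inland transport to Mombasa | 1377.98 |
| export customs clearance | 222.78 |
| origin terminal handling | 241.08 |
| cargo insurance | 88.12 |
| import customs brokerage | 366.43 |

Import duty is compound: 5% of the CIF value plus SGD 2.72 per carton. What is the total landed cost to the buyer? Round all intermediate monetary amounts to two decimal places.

CFR: the seller pays costs through ocean freight to the destination port, but not insurance.
Already in the invoice (seller's account under CFR): inland to port, export clearance, origin terminal — exclude.
CIF value = CFR price + insurance = 123135.59 + 88.12 = 123223.71
Ad valorem component: 123223.71 × 5% = 6161.19
Specific component: 572 × 2.72 = 1555.84
Import duty = 6161.19 + 1555.84 = 7717.03
Buyer bears: insurance 88.12 + brokerage 366.43 + duty 7717.03 = 8171.58
Landed cost = invoice 123135.59 + 8171.58 = 131307.17

Total landed cost: SGD 131307.17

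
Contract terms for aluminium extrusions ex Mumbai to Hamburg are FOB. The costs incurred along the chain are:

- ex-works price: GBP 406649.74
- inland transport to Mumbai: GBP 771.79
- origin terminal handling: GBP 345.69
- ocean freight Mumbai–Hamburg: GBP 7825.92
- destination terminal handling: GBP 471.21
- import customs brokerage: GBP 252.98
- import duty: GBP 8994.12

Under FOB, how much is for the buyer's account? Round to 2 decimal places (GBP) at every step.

Buyer's account: GBP 17544.23

FOB: the seller bears costs until goods are on board at the origin port; the buyer bears freight, insurance and all costs thereafter.
Seller's account: goods 406649.74 + inland to port 771.79 + origin terminal 345.69 = 407767.22
Buyer's account: freight 7825.92 + destination terminal 471.21 + brokerage 252.98 + duty 8994.12 = 17544.23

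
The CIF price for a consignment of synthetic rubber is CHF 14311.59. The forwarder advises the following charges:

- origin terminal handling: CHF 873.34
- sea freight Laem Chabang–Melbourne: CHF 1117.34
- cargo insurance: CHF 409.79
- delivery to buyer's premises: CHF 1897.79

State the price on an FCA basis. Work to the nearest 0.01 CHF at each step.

FCA price: CHF 11911.12

Not relevant to the conversion: delivery — on the buyer under both terms; not part of either seller's price.
From CIF to FCA, the seller no longer bears: origin terminal, freight, insurance.
FCA price = 14311.59 − 873.34 − 1117.34 − 409.79 = 11911.12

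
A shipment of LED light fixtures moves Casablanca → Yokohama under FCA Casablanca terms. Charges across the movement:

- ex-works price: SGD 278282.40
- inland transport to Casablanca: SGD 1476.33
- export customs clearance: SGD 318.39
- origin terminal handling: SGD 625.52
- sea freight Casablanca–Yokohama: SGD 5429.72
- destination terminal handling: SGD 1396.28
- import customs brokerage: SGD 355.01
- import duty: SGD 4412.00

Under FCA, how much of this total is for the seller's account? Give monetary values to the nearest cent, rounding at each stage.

Seller's account: SGD 280077.12

FCA: the seller delivers export-cleared goods to the carrier; the buyer bears costs from that point.
Seller's account: goods 278282.40 + inland to port 1476.33 + export clearance 318.39 = 280077.12
Buyer's account: origin terminal 625.52 + freight 5429.72 + destination terminal 1396.28 + brokerage 355.01 + duty 4412.00 = 12218.53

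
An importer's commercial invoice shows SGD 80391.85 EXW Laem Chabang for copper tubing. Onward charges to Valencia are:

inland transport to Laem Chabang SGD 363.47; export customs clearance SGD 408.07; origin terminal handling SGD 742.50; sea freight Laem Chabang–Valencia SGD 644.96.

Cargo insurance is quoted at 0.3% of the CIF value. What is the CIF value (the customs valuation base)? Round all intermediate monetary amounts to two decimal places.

Let C be the CIF value. C = EXW price + pre-shipment costs + freight + 0.3% × C
C − 0.3% × C = 80391.85 + 363.47 + 408.07 + 742.50 + 644.96
0.997 × C = 82550.85
C = 82550.85 / 0.997 = 82799.25
Insurance premium = 0.3% × 82799.25 = 248.40

CIF value: SGD 82799.25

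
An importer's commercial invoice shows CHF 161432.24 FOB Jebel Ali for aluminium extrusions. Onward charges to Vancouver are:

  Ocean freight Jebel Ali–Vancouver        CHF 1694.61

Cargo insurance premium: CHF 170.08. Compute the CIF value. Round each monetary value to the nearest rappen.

CIF = FOB price + freight + insurance
CIF = 161432.24 + 1694.61 + 170.08 = 163296.93

CIF value: CHF 163296.93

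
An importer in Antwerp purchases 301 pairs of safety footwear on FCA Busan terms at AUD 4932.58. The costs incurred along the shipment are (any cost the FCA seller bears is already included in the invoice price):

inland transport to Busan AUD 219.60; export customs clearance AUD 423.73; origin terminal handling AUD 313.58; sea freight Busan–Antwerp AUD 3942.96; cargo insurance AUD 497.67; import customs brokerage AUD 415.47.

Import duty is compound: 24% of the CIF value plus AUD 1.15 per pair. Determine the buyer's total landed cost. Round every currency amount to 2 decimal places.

FCA: the seller delivers export-cleared goods to the carrier; the buyer bears costs from that point.
Already in the invoice (seller's account under FCA): inland to port, export clearance — exclude.
CIF value = FCA price + origin terminal + freight + insurance = 4932.58 + 313.58 + 3942.96 + 497.67 = 9686.79
Ad valorem component: 9686.79 × 24% = 2324.83
Specific component: 301 × 1.15 = 346.15
Import duty = 2324.83 + 346.15 = 2670.98
Buyer bears: origin terminal 313.58 + freight 3942.96 + insurance 497.67 + brokerage 415.47 + duty 2670.98 = 7840.66
Landed cost = invoice 4932.58 + 7840.66 = 12773.24

Total landed cost: AUD 12773.24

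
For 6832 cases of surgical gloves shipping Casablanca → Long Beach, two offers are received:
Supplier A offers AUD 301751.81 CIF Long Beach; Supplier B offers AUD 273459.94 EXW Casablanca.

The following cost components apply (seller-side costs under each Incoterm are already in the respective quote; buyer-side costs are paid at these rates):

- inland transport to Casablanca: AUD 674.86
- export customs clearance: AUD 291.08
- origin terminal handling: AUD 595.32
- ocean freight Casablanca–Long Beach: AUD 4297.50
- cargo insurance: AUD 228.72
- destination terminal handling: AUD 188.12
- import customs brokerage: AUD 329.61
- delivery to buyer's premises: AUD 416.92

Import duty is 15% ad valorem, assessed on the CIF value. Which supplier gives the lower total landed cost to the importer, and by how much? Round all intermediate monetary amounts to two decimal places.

Supplier B is cheaper by AUD 25535.05

Supplier A (CIF):
The CIF price already equals the CIF value: 301751.81
Import duty = 301751.81 × 15% = 45262.77
Buyer bears (A): 188.12 + 329.61 + 416.92 = 934.65
Landed cost (A) = invoice 301751.81 + 934.65 + duty 45262.77 = 347949.23
Supplier B (EXW):
CIF value = EXW price + inland to port + export clearance + origin terminal + freight + insurance = 273459.94 + 674.86 + 291.08 + 595.32 + 4297.50 + 228.72 = 279547.42
Import duty = 279547.42 × 15% = 41932.11
Buyer bears (B): 674.86 + 291.08 + 595.32 + 4297.50 + 228.72 + 188.12 + 329.61 + 416.92 = 7022.13
Landed cost (B) = invoice 273459.94 + 7022.13 + duty 41932.11 = 322414.18
Difference = |347949.23 − 322414.18| = 25535.05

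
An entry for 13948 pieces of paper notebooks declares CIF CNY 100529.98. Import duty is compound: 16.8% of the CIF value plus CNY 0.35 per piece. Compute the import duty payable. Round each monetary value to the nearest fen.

Import duty: CNY 21770.84

Ad valorem component: 100529.98 × 16.8% = 16889.04
Specific component: 13948 × 0.35 = 4881.80
Import duty = 16889.04 + 4881.80 = 21770.84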